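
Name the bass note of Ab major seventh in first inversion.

Ab major seventh is Ab–C–Eb–G. First inversion places the third in the bass: C.

C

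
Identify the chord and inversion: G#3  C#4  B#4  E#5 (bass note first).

C# major seventh, second inversion

Reducing to letter names: G#, C#, B#, E#. These stack in thirds as C#–E#–G#–B# — a C# major seventh chord.
With the fifth (G#) in the bass, the chord is in second inversion (figured bass 4/3).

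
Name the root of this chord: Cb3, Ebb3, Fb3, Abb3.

Fb

The distinct letter names are Cb, Ebb, Fb, Abb. Arranged as a stack of thirds they read Fb–Abb–Cb–Ebb, so Fb is the root (an Fb minor seventh chord).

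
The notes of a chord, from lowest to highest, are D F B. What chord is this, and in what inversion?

The pitch classes D, F, B arrange in thirds as B–D–F: a B diminished triad.
The lowest note is D, the third of the chord, so this is first inversion (figured bass 6).

B diminished, first inversion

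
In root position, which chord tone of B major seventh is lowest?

B

The root of B major seventh (B–D#–F#–A#) is B; that is the bass in root position.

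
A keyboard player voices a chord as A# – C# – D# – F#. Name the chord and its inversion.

The distinct note names are A#, C#, D#, F#. Stacked in thirds they read D#–F#–A#–C#, which is a minor seventh chord on D#.
A# is the fifth of D# minor seventh; fifth in the bass means second inversion (figured bass 4/3).

D# minor seventh, second inversion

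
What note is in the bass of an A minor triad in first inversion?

C

A minor is A–C–E. First inversion places the third in the bass: C.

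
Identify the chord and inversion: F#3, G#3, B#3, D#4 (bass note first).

G# dominant seventh, third inversion

Reducing to letter names: F#, G#, B#, D#. These stack in thirds as G#–B#–D#–F# — a G# dominant seventh chord.
The lowest note is F#, the seventh of the chord, so this is third inversion (figured bass 4/2).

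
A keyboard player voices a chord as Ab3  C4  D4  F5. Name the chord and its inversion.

The distinct note names are Ab, C, D, F. Stacked in thirds they read D–F–Ab–C, which is a half-diminished seventh chord on D.
Ab is the fifth of D half-diminished seventh; fifth in the bass means second inversion (figured bass 4/3).

D half-diminished seventh, second inversion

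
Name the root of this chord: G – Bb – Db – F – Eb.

G, Bb, Db, F, Eb are the tones of an Eb dominant ninth chord (Eb–G–Bb–Db–F), making Eb the root.

Eb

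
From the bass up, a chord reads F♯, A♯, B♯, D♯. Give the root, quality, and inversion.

B# half-diminished seventh, second inversion

The distinct note names are F#, A#, B#, D#. Stacked in thirds they read B#–D#–F#–A#, which is a half-diminished seventh chord on B#.
With the fifth (F#) in the bass, the chord is in second inversion (figured bass 4/3).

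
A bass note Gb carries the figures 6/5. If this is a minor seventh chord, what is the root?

The figures 6/5 mean the third of the chord is in the bass. If Gb is the third of a minor seventh chord, the root is Eb (chord tones Eb–Gb–Bb–Db).

Eb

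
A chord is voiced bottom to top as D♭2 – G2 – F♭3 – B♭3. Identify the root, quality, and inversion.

The pitch classes Db, G, Fb, Bb arrange in thirds as G–Bb–Db–Fb: a G diminished seventh chord.
With the fifth (Db) in the bass, the chord is in second inversion (figured bass 4/3).

G diminished seventh, second inversion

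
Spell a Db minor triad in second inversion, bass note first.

Spelling Db minor: Db–Fb–Ab. In second inversion the fifth is bass, giving Ab, Db, Fb from the bottom.

Ab, Db, Fb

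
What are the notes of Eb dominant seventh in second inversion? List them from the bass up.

Bb, Db, Eb, G

Eb dominant seventh is Eb–G–Bb–Db. Second inversion puts the fifth (Bb) in the bass, with the remaining tones above: Bb, Db, Eb, G.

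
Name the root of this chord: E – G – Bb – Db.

E, G, Bb, Db are the tones of an E diminished seventh chord (E–G–Bb–Db), making E the root.

E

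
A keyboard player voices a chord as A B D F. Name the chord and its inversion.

The pitch classes A, B, D, F arrange in thirds as B–D–F–A: a B half-diminished seventh chord.
With the seventh (A) in the bass, the chord is in third inversion (figured bass 4/2).

B half-diminished seventh, third inversion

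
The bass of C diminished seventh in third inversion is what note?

In third inversion the seventh is lowest. For C diminished seventh (C–Eb–Gb–Bbb) that is Bbb.

Bbb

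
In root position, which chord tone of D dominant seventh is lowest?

D

In root position the root is lowest. For D dominant seventh (D–F#–A–C) that is D.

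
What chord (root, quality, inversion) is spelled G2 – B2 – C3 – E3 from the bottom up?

C major seventh, second inversion

The distinct note names are G, B, C, E. Stacked in thirds they read C–E–G–B, which is a major seventh chord on C.
The lowest note is G, the fifth of the chord, so this is second inversion (figured bass 4/3).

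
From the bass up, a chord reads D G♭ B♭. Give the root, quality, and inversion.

Gb augmented, second inversion

The pitch classes D, Gb, Bb arrange in thirds as Gb–Bb–D: a Gb augmented triad.
D is the fifth of Gb augmented; fifth in the bass means second inversion (figured bass 6/4).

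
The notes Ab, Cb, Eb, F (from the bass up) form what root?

F

Ab, Cb, Eb, F are the tones of an F half-diminished seventh chord (F–Ab–Cb–Eb), making F the root.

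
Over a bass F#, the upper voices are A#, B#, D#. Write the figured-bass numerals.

4/3

The notes F#, A#, B#, D# stack in thirds as B#–D#–F#–A# — a B# half-diminished seventh chord. The bass F# is the fifth, so this is second inversion: figured 4/3.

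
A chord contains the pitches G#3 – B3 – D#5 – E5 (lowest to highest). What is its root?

E

Reordering G#, B, D#, E into stacked thirds gives E–G#–B–D#; the bottom of that stack, E, is the root.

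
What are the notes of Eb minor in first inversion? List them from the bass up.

Gb, Bb, Eb

Eb minor is Eb–Gb–Bb. First inversion puts the third (Gb) in the bass, with the remaining tones above: Gb, Bb, Eb.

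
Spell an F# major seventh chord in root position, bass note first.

The chord tones are F#–A#–C#–E#. With the root (F#) lowest for root position: F#, A#, C#, E#.

F#, A#, C#, E#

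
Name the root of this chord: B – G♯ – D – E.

The distinct letter names are B, G#, D, E. Arranged as a stack of thirds they read E–G#–B–D, so E is the root (an E dominant seventh chord).

E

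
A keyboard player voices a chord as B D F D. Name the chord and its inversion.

B diminished, root position

The distinct note names are B, D, F. Stacked in thirds they read B–D–F, which is a diminished triad on B.
With the root (B) in the bass, the chord is in root position (figured bass 5/3).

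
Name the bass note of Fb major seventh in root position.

The root of Fb major seventh (Fb–Ab–Cb–Eb) is Fb; that is the bass in root position.

Fb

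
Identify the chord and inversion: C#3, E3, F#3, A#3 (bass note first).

The pitch classes C#, E, F#, A# arrange in thirds as F#–A#–C#–E: an F# dominant seventh chord.
The lowest note is C#, the fifth of the chord, so this is second inversion (figured bass 4/3).

F# dominant seventh, second inversion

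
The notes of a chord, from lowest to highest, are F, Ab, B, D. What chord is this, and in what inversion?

B diminished seventh, second inversion

The pitch classes F, Ab, B, D arrange in thirds as B–D–F–Ab: a B diminished seventh chord.
With the fifth (F) in the bass, the chord is in second inversion (figured bass 4/3).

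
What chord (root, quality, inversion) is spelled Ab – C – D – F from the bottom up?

Reducing to letter names: Ab, C, D, F. These stack in thirds as D–F–Ab–C — a D half-diminished seventh chord.
With the fifth (Ab) in the bass, the chord is in second inversion (figured bass 4/3).

D half-diminished seventh, second inversion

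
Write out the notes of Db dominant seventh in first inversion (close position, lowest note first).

F, Ab, Cb, Db

Db dominant seventh is Db–F–Ab–Cb. First inversion puts the third (F) in the bass, with the remaining tones above: F, Ab, Cb, Db.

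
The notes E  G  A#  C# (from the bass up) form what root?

The distinct letter names are E, G, A#, C#. Arranged as a stack of thirds they read A#–C#–E–G, so A# is the root (an A# diminished seventh chord).

A#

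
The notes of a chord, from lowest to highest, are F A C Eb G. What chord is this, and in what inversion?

The pitch classes F, A, C, Eb, G arrange in thirds as F–A–C–Eb–G: an F dominant ninth chord.
The lowest note is F, the root of the chord, so this is root position.

F dominant ninth, root position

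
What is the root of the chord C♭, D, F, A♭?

Cb, D, F, Ab are the tones of a D diminished seventh chord (D–F–Ab–Cb), making D the root.

D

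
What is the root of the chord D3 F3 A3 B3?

Reordering D, F, A, B into stacked thirds gives B–D–F–A; the bottom of that stack, B, is the root.

B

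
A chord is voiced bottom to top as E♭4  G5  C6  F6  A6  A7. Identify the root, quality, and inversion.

F dominant ninth, third inversion

Reducing to letter names: Eb, G, C, F, A. These stack in thirds as F–A–C–Eb–G — an F dominant ninth chord.
With the seventh (Eb) in the bass, the chord is in third inversion.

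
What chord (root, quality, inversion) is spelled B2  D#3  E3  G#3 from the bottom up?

Reducing to letter names: B, D#, E, G#. These stack in thirds as E–G#–B–D# — an E major seventh chord.
The lowest note is B, the fifth of the chord, so this is second inversion (figured bass 4/3).

E major seventh, second inversion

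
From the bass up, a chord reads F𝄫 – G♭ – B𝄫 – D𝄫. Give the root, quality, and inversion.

Reducing to letter names: Fbb, Gb, Bbb, Dbb. These stack in thirds as Gb–Bbb–Dbb–Fbb — a Gb diminished seventh chord.
The lowest note is Fbb, the seventh of the chord, so this is third inversion (figured bass 4/2).

Gb diminished seventh, third inversion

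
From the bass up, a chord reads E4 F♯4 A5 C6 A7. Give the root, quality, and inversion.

Reducing to letter names: E, F#, A, C. These stack in thirds as F#–A–C–E — an F# half-diminished seventh chord.
The lowest note is E, the seventh of the chord, so this is third inversion (figured bass 4/2).

F# half-diminished seventh, third inversion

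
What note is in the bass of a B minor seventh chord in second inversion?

F#

In second inversion the fifth is lowest. For B minor seventh (B–D–F#–A) that is F#.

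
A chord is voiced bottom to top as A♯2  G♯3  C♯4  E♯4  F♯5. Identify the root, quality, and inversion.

F# major ninth, first inversion

The pitch classes A#, G#, C#, E#, F# arrange in thirds as F#–A#–C#–E#–G#: an F# major ninth chord.
The lowest note is A#, the third of the chord, so this is first inversion.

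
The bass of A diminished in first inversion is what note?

In first inversion the third is lowest. For A diminished (A–C–Eb) that is C.

C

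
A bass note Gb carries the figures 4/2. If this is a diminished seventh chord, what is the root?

A

The figures 4/2 mean the seventh of the chord is in the bass. If Gb is the seventh of a diminished seventh chord, the root is A (chord tones A–C–Eb–Gb).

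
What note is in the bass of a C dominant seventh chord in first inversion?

In first inversion the third is lowest. For C dominant seventh (C–E–G–Bb) that is E.

E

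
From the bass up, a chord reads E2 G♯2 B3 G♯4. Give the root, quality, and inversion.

E major, root position

Reducing to letter names: E, G#, B. These stack in thirds as E–G#–B — an E major triad.
The lowest note is E, the root of the chord, so this is root position (figured bass 5/3).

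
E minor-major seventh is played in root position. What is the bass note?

E

In root position the root is lowest. For E minor-major seventh (E–G–B–D#) that is E.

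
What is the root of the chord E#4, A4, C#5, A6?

A

Reordering E#, A, C# into stacked thirds gives A–C#–E#; the bottom of that stack, A, is the root.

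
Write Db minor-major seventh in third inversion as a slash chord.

Third inversion of Db minor-major seventh has the seventh (C) in the bass. As a slash chord: Dbm(maj7)/C.

Dbm(maj7)/C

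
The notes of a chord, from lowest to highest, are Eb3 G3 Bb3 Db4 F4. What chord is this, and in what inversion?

Eb dominant ninth, root position

The pitch classes Eb, G, Bb, Db, F arrange in thirds as Eb–G–Bb–Db–F: an Eb dominant ninth chord.
With the root (Eb) in the bass, the chord is in root position.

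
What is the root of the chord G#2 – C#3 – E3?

Reordering G#, C#, E into stacked thirds gives C#–E–G#; the bottom of that stack, C#, is the root.

C#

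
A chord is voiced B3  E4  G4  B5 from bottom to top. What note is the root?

Reordering B, E, G into stacked thirds gives E–G–B; the bottom of that stack, E, is the root.

E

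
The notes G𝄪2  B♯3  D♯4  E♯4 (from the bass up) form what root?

The distinct letter names are G##, B#, D#, E#. Arranged as a stack of thirds they read E#–G##–B#–D#, so E# is the root (an E# dominant seventh chord).

E#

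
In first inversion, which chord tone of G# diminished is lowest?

B

The third of G# diminished (G#–B–D) is B; that is the bass in first inversion.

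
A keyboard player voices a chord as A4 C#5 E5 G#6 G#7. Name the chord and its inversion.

A major seventh, root position

Reducing to letter names: A, C#, E, G#. These stack in thirds as A–C#–E–G# — an A major seventh chord.
A is the root of A major seventh; root in the bass means root position (figured bass 7).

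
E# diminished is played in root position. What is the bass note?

The root of E# diminished (E#–G#–B) is E#; that is the bass in root position.

E#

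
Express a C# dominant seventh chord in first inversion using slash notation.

First inversion of C# dominant seventh has the third (E#) in the bass. As a slash chord: C#7/E#.

C#7/E#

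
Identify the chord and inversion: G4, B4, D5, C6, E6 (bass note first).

Reducing to letter names: G, B, D, C, E. These stack in thirds as C–E–G–B–D — a C major ninth chord.
G is the fifth of C major ninth; fifth in the bass means second inversion.

C major ninth, second inversion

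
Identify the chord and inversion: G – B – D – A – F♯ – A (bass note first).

Reducing to letter names: G, B, D, A, F#. These stack in thirds as G–B–D–F#–A — a G major ninth chord.
G is the root of G major ninth; root in the bass means root position.

G major ninth, root position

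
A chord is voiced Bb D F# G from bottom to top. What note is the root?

G

Bb, D, F#, G are the tones of a G minor-major seventh chord (G–Bb–D–F#), making G the root.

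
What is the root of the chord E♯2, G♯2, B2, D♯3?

The distinct letter names are E#, G#, B, D#. Arranged as a stack of thirds they read E#–G#–B–D#, so E# is the root (an E# half-diminished seventh chord).

E#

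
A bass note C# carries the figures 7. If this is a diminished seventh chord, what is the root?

C#

The figures 7 mean the root of the chord is in the bass. If C# is the root of a diminished seventh chord, the root is C# (chord tones C#–E–G–Bb).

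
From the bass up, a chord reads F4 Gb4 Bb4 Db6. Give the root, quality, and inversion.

Gb major seventh, third inversion

Reducing to letter names: F, Gb, Bb, Db. These stack in thirds as Gb–Bb–Db–F — a Gb major seventh chord.
F is the seventh of Gb major seventh; seventh in the bass means third inversion (figured bass 4/2).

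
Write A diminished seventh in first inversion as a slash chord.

Adim7/C

First inversion of A diminished seventh has the third (C) in the bass. As a slash chord: Adim7/C.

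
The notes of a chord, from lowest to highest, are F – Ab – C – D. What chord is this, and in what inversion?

The pitch classes F, Ab, C, D arrange in thirds as D–F–Ab–C: a D half-diminished seventh chord.
The lowest note is F, the third of the chord, so this is first inversion (figured bass 6/5).

D half-diminished seventh, first inversion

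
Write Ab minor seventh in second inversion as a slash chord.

Second inversion of Ab minor seventh has the fifth (Eb) in the bass. As a slash chord: Abm7/Eb.

Abm7/Eb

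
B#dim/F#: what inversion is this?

second inversion

B#dim/F# means B# diminished with F# in the bass. F# is the fifth of B# diminished (B#–D#–F#), so this is second inversion.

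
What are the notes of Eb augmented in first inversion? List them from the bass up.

The chord tones are Eb–G–B. With the third (G) lowest for first inversion: G, B, Eb.

G, B, Eb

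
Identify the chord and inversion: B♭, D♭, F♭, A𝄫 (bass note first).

Bb diminished seventh, root position

The pitch classes Bb, Db, Fb, Abb arrange in thirds as Bb–Db–Fb–Abb: a Bb diminished seventh chord.
The lowest note is Bb, the root of the chord, so this is root position (figured bass 7).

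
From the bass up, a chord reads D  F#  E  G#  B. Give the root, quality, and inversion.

E dominant ninth, third inversion

The distinct note names are D, F#, E, G#, B. Stacked in thirds they read E–G#–B–D–F#, which is a dominant ninth chord on E.
The lowest note is D, the seventh of the chord, so this is third inversion.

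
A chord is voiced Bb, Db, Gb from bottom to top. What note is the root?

Bb, Db, Gb are the tones of a Gb major triad (Gb–Bb–Db), making Gb the root.

Gb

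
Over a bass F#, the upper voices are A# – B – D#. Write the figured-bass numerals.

4/3

The notes F#, A#, B, D# stack in thirds as B–D#–F#–A# — a B major seventh chord. The bass F# is the fifth, so this is second inversion: figured 4/3.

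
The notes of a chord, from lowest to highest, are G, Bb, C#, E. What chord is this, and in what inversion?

The distinct note names are G, Bb, C#, E. Stacked in thirds they read C#–E–G–Bb, which is a diminished seventh chord on C#.
With the fifth (G) in the bass, the chord is in second inversion (figured bass 4/3).

C# diminished seventh, second inversion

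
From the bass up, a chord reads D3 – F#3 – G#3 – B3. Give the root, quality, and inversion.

G# half-diminished seventh, second inversion

The distinct note names are D, F#, G#, B. Stacked in thirds they read G#–B–D–F#, which is a half-diminished seventh chord on G#.
D is the fifth of G# half-diminished seventh; fifth in the bass means second inversion (figured bass 4/3).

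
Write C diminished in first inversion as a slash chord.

Cdim/Eb

First inversion of C diminished has the third (Eb) in the bass. As a slash chord: Cdim/Eb.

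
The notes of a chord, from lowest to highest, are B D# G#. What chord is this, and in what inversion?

G# minor, first inversion

The pitch classes B, D#, G# arrange in thirds as G#–B–D#: a G# minor triad.
With the third (B) in the bass, the chord is in first inversion (figured bass 6).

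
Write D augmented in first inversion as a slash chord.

Daug/F#

First inversion of D augmented has the third (F#) in the bass. As a slash chord: Daug/F#.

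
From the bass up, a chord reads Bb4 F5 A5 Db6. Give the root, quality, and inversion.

The pitch classes Bb, F, A, Db arrange in thirds as Bb–Db–F–A: a Bb minor-major seventh chord.
With the root (Bb) in the bass, the chord is in root position (figured bass 7).

Bb minor-major seventh, root position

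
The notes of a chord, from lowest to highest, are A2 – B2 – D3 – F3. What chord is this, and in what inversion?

The distinct note names are A, B, D, F. Stacked in thirds they read B–D–F–A, which is a half-diminished seventh chord on B.
A is the seventh of B half-diminished seventh; seventh in the bass means third inversion (figured bass 4/2).

B half-diminished seventh, third inversion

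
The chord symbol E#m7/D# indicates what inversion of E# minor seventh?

third inversion

E#m7/D# means E# minor seventh with D# in the bass. D# is the seventh of E# minor seventh (E#–G#–B#–D#), so this is third inversion.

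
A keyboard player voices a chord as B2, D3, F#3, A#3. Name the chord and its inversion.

B minor-major seventh, root position

Reducing to letter names: B, D, F#, A#. These stack in thirds as B–D–F#–A# — a B minor-major seventh chord.
The lowest note is B, the root of the chord, so this is root position (figured bass 7).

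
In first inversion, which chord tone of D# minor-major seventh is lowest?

The third of D# minor-major seventh (D#–F#–A#–C##) is F#; that is the bass in first inversion.

F#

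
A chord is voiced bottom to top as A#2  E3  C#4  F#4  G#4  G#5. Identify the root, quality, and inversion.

F# dominant ninth, first inversion

Reducing to letter names: A#, E, C#, F#, G#. These stack in thirds as F#–A#–C#–E–G# — an F# dominant ninth chord.
A# is the third of F# dominant ninth; third in the bass means first inversion.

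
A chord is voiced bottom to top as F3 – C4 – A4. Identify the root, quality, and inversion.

The pitch classes F, C, A arrange in thirds as F–A–C: an F major triad.
The lowest note is F, the root of the chord, so this is root position (figured bass 5/3).

F major, root position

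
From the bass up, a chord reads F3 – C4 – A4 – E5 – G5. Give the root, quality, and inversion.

The distinct note names are F, C, A, E, G. Stacked in thirds they read F–A–C–E–G, which is a major ninth chord on F.
The lowest note is F, the root of the chord, so this is root position.

F major ninth, root position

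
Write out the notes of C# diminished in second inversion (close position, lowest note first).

G, C#, E

Spelling C# diminished: C#–E–G. In second inversion the fifth is bass, giving G, C#, E from the bottom.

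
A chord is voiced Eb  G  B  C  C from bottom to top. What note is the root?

C

The distinct letter names are Eb, G, B, C. Arranged as a stack of thirds they read C–Eb–G–B, so C is the root (a C minor-major seventh chord).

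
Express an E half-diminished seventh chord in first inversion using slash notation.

First inversion of E half-diminished seventh has the third (G) in the bass. As a slash chord: Eø7/G.

Eø7/G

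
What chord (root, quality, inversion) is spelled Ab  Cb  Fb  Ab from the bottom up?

The distinct note names are Ab, Cb, Fb. Stacked in thirds they read Fb–Ab–Cb, which is a major triad on Fb.
With the third (Ab) in the bass, the chord is in first inversion (figured bass 6).

Fb major, first inversion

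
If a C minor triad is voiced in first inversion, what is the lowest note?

In first inversion the third is lowest. For C minor (C–Eb–G) that is Eb.

Eb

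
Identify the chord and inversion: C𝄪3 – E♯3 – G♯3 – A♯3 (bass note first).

Reducing to letter names: C##, E#, G#, A#. These stack in thirds as A#–C##–E#–G# — an A# dominant seventh chord.
C## is the third of A# dominant seventh; third in the bass means first inversion (figured bass 6/5).

A# dominant seventh, first inversion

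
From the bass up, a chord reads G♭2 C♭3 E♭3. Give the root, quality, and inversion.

The pitch classes Gb, Cb, Eb arrange in thirds as Cb–Eb–Gb: a Cb major triad.
The lowest note is Gb, the fifth of the chord, so this is second inversion (figured bass 6/4).

Cb major, second inversion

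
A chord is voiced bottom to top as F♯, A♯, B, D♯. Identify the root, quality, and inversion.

The distinct note names are F#, A#, B, D#. Stacked in thirds they read B–D#–F#–A#, which is a major seventh chord on B.
F# is the fifth of B major seventh; fifth in the bass means second inversion (figured bass 4/3).

B major seventh, second inversion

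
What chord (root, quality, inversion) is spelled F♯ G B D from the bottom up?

G major seventh, third inversion

The distinct note names are F#, G, B, D. Stacked in thirds they read G–B–D–F#, which is a major seventh chord on G.
The lowest note is F#, the seventh of the chord, so this is third inversion (figured bass 4/2).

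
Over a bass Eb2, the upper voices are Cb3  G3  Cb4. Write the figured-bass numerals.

6

The notes Eb, Cb, G stack in thirds as Cb–Eb–G — a Cb augmented triad. The bass Eb is the third, so this is first inversion: figured 6.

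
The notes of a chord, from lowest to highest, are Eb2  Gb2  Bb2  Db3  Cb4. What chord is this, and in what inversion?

Cb major ninth, first inversion

Reducing to letter names: Eb, Gb, Bb, Db, Cb. These stack in thirds as Cb–Eb–Gb–Bb–Db — a Cb major ninth chord.
The lowest note is Eb, the third of the chord, so this is first inversion.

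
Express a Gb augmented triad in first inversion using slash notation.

First inversion of Gb augmented has the third (Bb) in the bass. As a slash chord: Gbaug/Bb.

Gbaug/Bb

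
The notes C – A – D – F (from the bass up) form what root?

Reordering C, A, D, F into stacked thirds gives D–F–A–C; the bottom of that stack, D, is the root.

D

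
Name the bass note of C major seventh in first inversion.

E

C major seventh is C–E–G–B. First inversion places the third in the bass: E.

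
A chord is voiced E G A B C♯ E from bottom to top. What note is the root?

A

Reordering E, G, A, B, C# into stacked thirds gives A–C#–E–G–B; the bottom of that stack, A, is the root.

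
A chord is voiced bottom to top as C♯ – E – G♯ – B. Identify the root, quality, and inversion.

Reducing to letter names: C#, E, G#, B. These stack in thirds as C#–E–G#–B — a C# minor seventh chord.
C# is the root of C# minor seventh; root in the bass means root position (figured bass 7).

C# minor seventh, root position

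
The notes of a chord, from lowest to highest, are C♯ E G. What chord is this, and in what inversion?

Reducing to letter names: C#, E, G. These stack in thirds as C#–E–G — a C# diminished triad.
C# is the root of C# diminished; root in the bass means root position (figured bass 5/3).

C# diminished, root position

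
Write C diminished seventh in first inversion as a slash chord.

First inversion of C diminished seventh has the third (Eb) in the bass. As a slash chord: Cdim7/Eb.

Cdim7/Eb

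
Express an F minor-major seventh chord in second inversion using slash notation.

Second inversion of F minor-major seventh has the fifth (C) in the bass. As a slash chord: Fm(maj7)/C.

Fm(maj7)/C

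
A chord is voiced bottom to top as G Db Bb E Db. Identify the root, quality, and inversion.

The distinct note names are G, Db, Bb, E. Stacked in thirds they read E–G–Bb–Db, which is a diminished seventh chord on E.
G is the third of E diminished seventh; third in the bass means first inversion (figured bass 6/5).

E diminished seventh, first inversion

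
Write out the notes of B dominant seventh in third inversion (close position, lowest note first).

The chord tones are B–D#–F#–A. With the seventh (A) lowest for third inversion: A, B, D#, F#.

A, B, D#, F#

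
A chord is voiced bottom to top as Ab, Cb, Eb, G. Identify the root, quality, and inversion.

The distinct note names are Ab, Cb, Eb, G. Stacked in thirds they read Ab–Cb–Eb–G, which is a minor-major seventh chord on Ab.
With the root (Ab) in the bass, the chord is in root position (figured bass 7).

Ab minor-major seventh, root position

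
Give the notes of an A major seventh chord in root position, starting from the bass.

The chord tones are A–C#–E–G#. With the root (A) lowest for root position: A, C#, E, G#.

A, C#, E, G#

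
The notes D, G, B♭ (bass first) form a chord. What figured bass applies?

The notes D, G, Bb stack in thirds as G–Bb–D — a G minor triad. The bass D is the fifth, so this is second inversion: figured 6/4.

6/4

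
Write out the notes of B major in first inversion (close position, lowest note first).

D#, F#, B

B major is B–D#–F#. First inversion puts the third (D#) in the bass, with the remaining tones above: D#, F#, B.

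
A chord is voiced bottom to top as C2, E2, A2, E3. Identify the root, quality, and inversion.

A minor, first inversion

The pitch classes C, E, A arrange in thirds as A–C–E: an A minor triad.
C is the third of A minor; third in the bass means first inversion (figured bass 6).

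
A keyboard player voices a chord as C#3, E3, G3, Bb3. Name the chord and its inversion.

Reducing to letter names: C#, E, G, Bb. These stack in thirds as C#–E–G–Bb — a C# diminished seventh chord.
With the root (C#) in the bass, the chord is in root position (figured bass 7).

C# diminished seventh, root position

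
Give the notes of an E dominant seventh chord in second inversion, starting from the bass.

B, D, E, G#

E dominant seventh is E–G#–B–D. Second inversion puts the fifth (B) in the bass, with the remaining tones above: B, D, E, G#.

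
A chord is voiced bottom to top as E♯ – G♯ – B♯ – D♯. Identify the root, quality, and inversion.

The pitch classes E#, G#, B#, D# arrange in thirds as E#–G#–B#–D#: an E# minor seventh chord.
The lowest note is E#, the root of the chord, so this is root position (figured bass 7).

E# minor seventh, root position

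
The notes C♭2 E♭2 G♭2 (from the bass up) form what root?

The distinct letter names are Cb, Eb, Gb. Arranged as a stack of thirds they read Cb–Eb–Gb, so Cb is the root (a Cb major triad).

Cb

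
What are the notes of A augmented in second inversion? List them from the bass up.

The chord tones are A–C#–E#. With the fifth (E#) lowest for second inversion: E#, A, C#.

E#, A, C#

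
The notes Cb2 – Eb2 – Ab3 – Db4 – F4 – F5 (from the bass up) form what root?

Reordering Cb, Eb, Ab, Db, F into stacked thirds gives Db–F–Ab–Cb–Eb; the bottom of that stack, Db, is the root.

Db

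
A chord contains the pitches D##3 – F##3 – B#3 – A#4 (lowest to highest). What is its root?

B#

The distinct letter names are D##, F##, B#, A#. Arranged as a stack of thirds they read B#–D##–F##–A#, so B# is the root (a B# dominant seventh chord).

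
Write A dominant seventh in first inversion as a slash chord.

A7/C#

First inversion of A dominant seventh has the third (C#) in the bass. As a slash chord: A7/C#.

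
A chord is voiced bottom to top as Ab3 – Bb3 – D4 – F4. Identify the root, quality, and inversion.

Bb dominant seventh, third inversion

The pitch classes Ab, Bb, D, F arrange in thirds as Bb–D–F–Ab: a Bb dominant seventh chord.
Ab is the seventh of Bb dominant seventh; seventh in the bass means third inversion (figured bass 4/2).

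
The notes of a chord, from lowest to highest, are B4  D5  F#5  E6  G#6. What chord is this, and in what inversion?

E dominant ninth, second inversion

The pitch classes B, D, F#, E, G# arrange in thirds as E–G#–B–D–F#: an E dominant ninth chord.
The lowest note is B, the fifth of the chord, so this is second inversion.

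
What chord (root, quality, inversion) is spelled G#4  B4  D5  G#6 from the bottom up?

The distinct note names are G#, B, D. Stacked in thirds they read G#–B–D, which is a diminished triad on G#.
The lowest note is G#, the root of the chord, so this is root position (figured bass 5/3).

G# diminished, root position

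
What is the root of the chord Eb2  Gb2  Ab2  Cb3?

Ab

Eb, Gb, Ab, Cb are the tones of an Ab minor seventh chord (Ab–Cb–Eb–Gb), making Ab the root.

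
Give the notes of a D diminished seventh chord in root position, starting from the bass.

D diminished seventh is D–F–Ab–Cb. Root position puts the root (D) in the bass, with the remaining tones above: D, F, Ab, Cb.

D, F, Ab, Cb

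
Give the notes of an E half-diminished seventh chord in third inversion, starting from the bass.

The chord tones are E–G–Bb–D. With the seventh (D) lowest for third inversion: D, E, G, Bb.

D, E, G, Bb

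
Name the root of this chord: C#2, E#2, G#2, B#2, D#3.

C#

C#, E#, G#, B#, D# are the tones of a C# major ninth chord (C#–E#–G#–B#–D#), making C# the root.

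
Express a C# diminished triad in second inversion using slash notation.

Second inversion of C# diminished has the fifth (G) in the bass. As a slash chord: C#dim/G.

C#dim/G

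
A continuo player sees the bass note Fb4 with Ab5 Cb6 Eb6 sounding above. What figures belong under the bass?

7

The notes Fb, Ab, Cb, Eb stack in thirds as Fb–Ab–Cb–Eb — an Fb major seventh chord. The bass Fb is the root, so this is root position: figured 7.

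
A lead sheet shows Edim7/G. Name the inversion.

Edim7/G means E diminished seventh with G in the bass. G is the third of E diminished seventh (E–G–Bb–Db), so this is first inversion.

first inversion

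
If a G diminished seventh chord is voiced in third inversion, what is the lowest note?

The seventh of G diminished seventh (G–Bb–Db–Fb) is Fb; that is the bass in third inversion.

Fb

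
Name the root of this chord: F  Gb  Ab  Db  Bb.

Reordering F, Gb, Ab, Db, Bb into stacked thirds gives Gb–Bb–Db–F–Ab; the bottom of that stack, Gb, is the root.

Gb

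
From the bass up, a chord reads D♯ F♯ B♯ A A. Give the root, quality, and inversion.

The distinct note names are D#, F#, B#, A. Stacked in thirds they read B#–D#–F#–A, which is a diminished seventh chord on B#.
The lowest note is D#, the third of the chord, so this is first inversion (figured bass 6/5).

B# diminished seventh, first inversion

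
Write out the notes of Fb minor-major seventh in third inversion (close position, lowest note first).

Eb, Fb, Abb, Cb

Spelling Fb minor-major seventh: Fb–Abb–Cb–Eb. In third inversion the seventh is bass, giving Eb, Fb, Abb, Cb from the bottom.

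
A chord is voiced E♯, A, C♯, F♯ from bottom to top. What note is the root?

Reordering E#, A, C#, F# into stacked thirds gives F#–A–C#–E#; the bottom of that stack, F#, is the root.

F#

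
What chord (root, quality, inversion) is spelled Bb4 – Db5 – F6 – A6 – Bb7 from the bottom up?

The distinct note names are Bb, Db, F, A. Stacked in thirds they read Bb–Db–F–A, which is a minor-major seventh chord on Bb.
The lowest note is Bb, the root of the chord, so this is root position (figured bass 7).

Bb minor-major seventh, root position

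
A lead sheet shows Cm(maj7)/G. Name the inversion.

Cm(maj7)/G means C minor-major seventh with G in the bass. G is the fifth of C minor-major seventh (C–Eb–G–B), so this is second inversion.

second inversion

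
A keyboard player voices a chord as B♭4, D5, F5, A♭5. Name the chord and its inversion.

The distinct note names are Bb, D, F, Ab. Stacked in thirds they read Bb–D–F–Ab, which is a dominant seventh chord on Bb.
With the root (Bb) in the bass, the chord is in root position (figured bass 7).

Bb dominant seventh, root position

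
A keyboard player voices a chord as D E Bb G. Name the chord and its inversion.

Reducing to letter names: D, E, Bb, G. These stack in thirds as E–G–Bb–D — an E half-diminished seventh chord.
With the seventh (D) in the bass, the chord is in third inversion (figured bass 4/2).

E half-diminished seventh, third inversion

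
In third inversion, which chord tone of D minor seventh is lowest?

D minor seventh is D–F–A–C. Third inversion places the seventh in the bass: C.

C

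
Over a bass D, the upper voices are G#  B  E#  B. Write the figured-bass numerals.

4/2

The notes D, G#, B, E# stack in thirds as E#–G#–B–D — an E# diminished seventh chord. The bass D is the seventh, so this is third inversion: figured 4/2.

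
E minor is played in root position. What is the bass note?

The root of E minor (E–G–B) is E; that is the bass in root position.

E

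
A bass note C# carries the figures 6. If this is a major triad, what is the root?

A

The figures 6 mean the third of the chord is in the bass. If C# is the third of a major triad, the root is A (chord tones A–C#–E).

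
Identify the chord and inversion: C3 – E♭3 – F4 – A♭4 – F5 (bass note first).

F minor seventh, second inversion

The distinct note names are C, Eb, F, Ab. Stacked in thirds they read F–Ab–C–Eb, which is a minor seventh chord on F.
C is the fifth of F minor seventh; fifth in the bass means second inversion (figured bass 4/3).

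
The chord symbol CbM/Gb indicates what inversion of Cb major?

second inversion

CbM/Gb means Cb major with Gb in the bass. Gb is the fifth of Cb major (Cb–Eb–Gb), so this is second inversion.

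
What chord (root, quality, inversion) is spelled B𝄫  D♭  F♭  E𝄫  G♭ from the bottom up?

The distinct note names are Bbb, Db, Fb, Ebb, Gb. Stacked in thirds they read Ebb–Gb–Bbb–Db–Fb, which is a major ninth chord on Ebb.
The lowest note is Bbb, the fifth of the chord, so this is second inversion.

Ebb major ninth, second inversion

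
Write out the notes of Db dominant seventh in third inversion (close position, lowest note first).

Db dominant seventh is Db–F–Ab–Cb. Third inversion puts the seventh (Cb) in the bass, with the remaining tones above: Cb, Db, F, Ab.

Cb, Db, F, Ab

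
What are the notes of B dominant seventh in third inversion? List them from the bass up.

A, B, D#, F#

B dominant seventh is B–D#–F#–A. Third inversion puts the seventh (A) in the bass, with the remaining tones above: A, B, D#, F#.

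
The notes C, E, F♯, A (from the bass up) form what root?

F#

The distinct letter names are C, E, F#, A. Arranged as a stack of thirds they read F#–A–C–E, so F# is the root (an F# half-diminished seventh chord).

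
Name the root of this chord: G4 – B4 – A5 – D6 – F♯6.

G

The distinct letter names are G, B, A, D, F#. Arranged as a stack of thirds they read G–B–D–F#–A, so G is the root (a G major ninth chord).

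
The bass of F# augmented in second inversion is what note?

C##

In second inversion the fifth is lowest. For F# augmented (F#–A#–C##) that is C##.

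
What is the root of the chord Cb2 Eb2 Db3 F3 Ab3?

Db

Reordering Cb, Eb, Db, F, Ab into stacked thirds gives Db–F–Ab–Cb–Eb; the bottom of that stack, Db, is the root.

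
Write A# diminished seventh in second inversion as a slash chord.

Second inversion of A# diminished seventh has the fifth (E) in the bass. As a slash chord: A#dim7/E.

A#dim7/E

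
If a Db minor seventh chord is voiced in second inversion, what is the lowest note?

Ab

The fifth of Db minor seventh (Db–Fb–Ab–Cb) is Ab; that is the bass in second inversion.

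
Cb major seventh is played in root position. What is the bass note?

Cb

Cb major seventh is Cb–Eb–Gb–Bb. Root position places the root in the bass: Cb.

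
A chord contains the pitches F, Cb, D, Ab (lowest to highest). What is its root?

D

F, Cb, D, Ab are the tones of a D diminished seventh chord (D–F–Ab–Cb), making D the root.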